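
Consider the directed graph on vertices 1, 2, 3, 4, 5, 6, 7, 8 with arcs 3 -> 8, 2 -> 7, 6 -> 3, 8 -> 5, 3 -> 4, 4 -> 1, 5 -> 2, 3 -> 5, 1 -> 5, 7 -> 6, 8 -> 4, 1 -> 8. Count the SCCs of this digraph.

1

{1, 2, 3, 4, 5, 6, 7, 8} are all mutually reachable — one SCC of size 8.
That gives 1 strongly connected component.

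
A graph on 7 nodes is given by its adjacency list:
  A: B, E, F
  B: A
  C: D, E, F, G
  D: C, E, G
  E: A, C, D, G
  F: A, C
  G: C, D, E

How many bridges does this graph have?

1

The edges on the cycle E-G-D-C-E are not bridges since each lies on that cycle.
But removing A-B disconnects A from B — this is a bridge.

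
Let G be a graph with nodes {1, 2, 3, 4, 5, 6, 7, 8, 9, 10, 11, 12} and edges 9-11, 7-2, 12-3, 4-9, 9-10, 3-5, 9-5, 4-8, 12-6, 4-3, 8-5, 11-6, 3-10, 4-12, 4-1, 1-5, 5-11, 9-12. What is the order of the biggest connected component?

10

Starting from 2 we can reach 2, 7. That is one component of size 2.
Starting from 1 we can reach 1, 3, 4, 5, 6, 8, 9, 10, 11, 12. That is one component of size 10.
The largest has 10 vertices.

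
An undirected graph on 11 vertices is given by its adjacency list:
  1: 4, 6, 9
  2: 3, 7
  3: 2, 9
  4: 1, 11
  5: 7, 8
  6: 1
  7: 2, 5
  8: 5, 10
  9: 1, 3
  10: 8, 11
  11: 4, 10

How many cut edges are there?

1

The edges on the cycle 4-11-10-8-5-7-2-3-9-1-4 are not bridges since each lies on that cycle.
But removing 1-6 disconnects 1 from 6 — this is a bridge.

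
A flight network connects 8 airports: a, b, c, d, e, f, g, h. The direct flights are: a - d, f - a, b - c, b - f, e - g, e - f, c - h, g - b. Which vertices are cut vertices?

Removing a increases the component count from 1 to 2, so a is a cut vertex.
Removing b increases the component count from 1 to 2, so b is a cut vertex.
Removing c increases the component count from 1 to 2, so c is a cut vertex.
Likewise f is a cut vertex.
By contrast removing e leaves 1 component; it is not a cut vertex. No other vertex is a cut vertex either.

a, b, c, f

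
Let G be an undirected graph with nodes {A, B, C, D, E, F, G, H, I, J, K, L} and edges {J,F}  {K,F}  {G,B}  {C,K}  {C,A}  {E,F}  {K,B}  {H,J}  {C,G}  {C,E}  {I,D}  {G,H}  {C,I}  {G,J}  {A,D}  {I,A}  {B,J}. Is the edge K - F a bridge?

After removing K - F, the path K-C-E-F still connects them, so the edge is not a bridge.

No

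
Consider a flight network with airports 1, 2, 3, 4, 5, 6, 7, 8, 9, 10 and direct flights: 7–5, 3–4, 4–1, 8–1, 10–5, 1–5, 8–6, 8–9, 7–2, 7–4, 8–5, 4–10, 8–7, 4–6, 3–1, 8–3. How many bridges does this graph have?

2

The edges on the cycle 8-3-4-6-8 are not bridges since each lies on that cycle.
But removing 2–7 disconnects 2 from 7; removing 9–8 disconnects 9 from 8 — these are bridges.
That makes 2 bridges.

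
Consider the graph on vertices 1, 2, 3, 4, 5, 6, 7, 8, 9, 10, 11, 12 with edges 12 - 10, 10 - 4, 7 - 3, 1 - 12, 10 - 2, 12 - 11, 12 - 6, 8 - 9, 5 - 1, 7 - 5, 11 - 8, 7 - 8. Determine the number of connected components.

Starting from 1 we can reach 1, 2, 3, 4, 5, 6, 7, 8, 9, 10, 11, 12. That is one component of size 12.
Total: 1 component.

1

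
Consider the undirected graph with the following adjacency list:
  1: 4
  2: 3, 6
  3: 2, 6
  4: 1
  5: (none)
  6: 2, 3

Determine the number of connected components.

5 is isolated — a component by itself.
Starting from 1 we can reach 1, 4. That is one component of size 2.
Starting from 2 we can reach 2, 3, 6. That is one component of size 3.
Total: 3 components.

3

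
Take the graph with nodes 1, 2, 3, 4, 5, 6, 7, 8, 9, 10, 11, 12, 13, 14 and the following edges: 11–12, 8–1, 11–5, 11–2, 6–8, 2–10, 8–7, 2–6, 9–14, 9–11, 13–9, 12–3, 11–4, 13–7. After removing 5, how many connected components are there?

1

With 5 gone, the remaining components are: {1, 2, 3, 4, 6, 7, 8, 9, 10, 11, 12, 13, 14}.
That is 1 component.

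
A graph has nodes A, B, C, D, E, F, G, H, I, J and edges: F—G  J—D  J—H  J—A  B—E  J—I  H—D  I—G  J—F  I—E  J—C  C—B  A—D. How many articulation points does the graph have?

Removing J increases the component count from 1 to 2, so J is a cut vertex.
By contrast removing D leaves 1 component; it is not a cut vertex. No other vertex is a cut vertex either.

1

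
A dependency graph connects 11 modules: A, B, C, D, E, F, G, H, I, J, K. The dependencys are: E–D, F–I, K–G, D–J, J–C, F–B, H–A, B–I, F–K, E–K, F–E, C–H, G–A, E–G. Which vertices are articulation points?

F

Removing F increases the component count from 1 to 2, so F is a cut vertex.
By contrast removing G leaves 1 component; it is not a cut vertex. No other vertex is a cut vertex either.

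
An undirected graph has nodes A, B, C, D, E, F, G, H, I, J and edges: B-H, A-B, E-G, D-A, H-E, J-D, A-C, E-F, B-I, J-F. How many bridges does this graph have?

The edges on the cycle J-D-A-B-H-E-F-J are not bridges since each lies on that cycle.
But removing C-A disconnects C from A; removing G-E disconnects G from E; removing B-I disconnects B from I — these are bridges.
That makes 3 bridges.

3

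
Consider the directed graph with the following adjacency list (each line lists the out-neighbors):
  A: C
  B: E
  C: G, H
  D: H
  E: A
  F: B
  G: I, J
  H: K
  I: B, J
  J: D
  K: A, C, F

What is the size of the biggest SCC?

11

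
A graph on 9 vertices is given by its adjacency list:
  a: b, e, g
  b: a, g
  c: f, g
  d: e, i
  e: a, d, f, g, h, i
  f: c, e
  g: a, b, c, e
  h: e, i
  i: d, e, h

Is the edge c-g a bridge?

After removing c-g, the path c-f-e-g still connects them, so the edge is not a bridge.

No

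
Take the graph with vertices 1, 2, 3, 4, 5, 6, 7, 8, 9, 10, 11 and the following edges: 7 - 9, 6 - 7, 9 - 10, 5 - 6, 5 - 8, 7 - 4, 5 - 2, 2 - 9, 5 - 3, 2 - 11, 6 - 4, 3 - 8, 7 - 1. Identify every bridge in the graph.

1-7, 10-9, 11-2

The edges on the cycle 6-7-4-6 are not bridges since each lies on that cycle.
But removing 1 - 7 disconnects 1 from 7; removing 11 - 2 disconnects 11 from 2; removing 10 - 9 disconnects 10 from 9 — these are bridges.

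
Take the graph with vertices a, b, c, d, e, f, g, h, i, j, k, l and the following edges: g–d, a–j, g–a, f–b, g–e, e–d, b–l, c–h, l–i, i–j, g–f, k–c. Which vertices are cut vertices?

c, g

Removing c increases the component count from 2 to 3, so c is a cut vertex.
Removing g increases the component count from 2 to 3, so g is a cut vertex.
By contrast removing f leaves 2 components; it is not a cut vertex. No other vertex is a cut vertex either.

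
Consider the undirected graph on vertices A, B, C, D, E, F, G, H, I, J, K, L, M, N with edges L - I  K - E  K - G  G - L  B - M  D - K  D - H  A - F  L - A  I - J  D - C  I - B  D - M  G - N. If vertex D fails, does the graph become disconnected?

Yes

Deleting D raises the number of components from 1 to 3, so D is a cut vertex.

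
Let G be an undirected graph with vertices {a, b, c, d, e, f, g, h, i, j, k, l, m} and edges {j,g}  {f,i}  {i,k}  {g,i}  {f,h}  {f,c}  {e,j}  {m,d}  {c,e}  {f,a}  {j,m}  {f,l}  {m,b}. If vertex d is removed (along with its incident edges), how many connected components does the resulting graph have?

With d gone, the remaining components are: {a, b, c, e, f, g, h, i, j, k, l, m}.
That is 1 component.

1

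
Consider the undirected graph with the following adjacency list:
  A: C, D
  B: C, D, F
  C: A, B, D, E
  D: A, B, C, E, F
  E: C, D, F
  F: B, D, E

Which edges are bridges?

none

The edges on the cycle B-F-D-A-C-B are not bridges since each lies on that cycle.
Every edge lies on some cycle, so there are no bridges.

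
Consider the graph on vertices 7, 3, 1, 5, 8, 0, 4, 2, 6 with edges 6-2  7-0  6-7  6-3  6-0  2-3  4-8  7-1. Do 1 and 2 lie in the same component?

Yes

From 1 we can reach 0, 1, 2, 3, 6, 7, which includes 2.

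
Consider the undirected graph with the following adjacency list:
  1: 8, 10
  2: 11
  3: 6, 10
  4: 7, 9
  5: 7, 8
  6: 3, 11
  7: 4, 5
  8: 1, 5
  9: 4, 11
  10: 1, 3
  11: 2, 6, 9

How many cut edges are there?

1

The edges on the cycle 6-3-10-1-8-5-7-4-9-11-6 are not bridges since each lies on that cycle.
But removing 11-2 disconnects 11 from 2 — this is a bridge.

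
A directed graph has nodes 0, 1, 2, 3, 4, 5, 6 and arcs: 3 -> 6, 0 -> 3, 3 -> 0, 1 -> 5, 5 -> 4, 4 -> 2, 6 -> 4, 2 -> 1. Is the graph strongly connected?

There is no directed path from 6 to 3, so the graph is not strongly connected.

No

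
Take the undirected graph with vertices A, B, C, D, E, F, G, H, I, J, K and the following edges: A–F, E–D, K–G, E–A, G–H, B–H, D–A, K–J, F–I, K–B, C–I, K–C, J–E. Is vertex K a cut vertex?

Yes

Deleting K raises the number of components from 1 to 2, so K is a cut vertex.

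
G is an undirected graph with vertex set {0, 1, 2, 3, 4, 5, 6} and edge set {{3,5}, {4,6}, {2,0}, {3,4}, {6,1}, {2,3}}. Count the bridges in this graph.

removing 4–6 disconnects 4 from 6; removing 6–1 disconnects 6 from 1; removing 3–5 disconnects 3 from 5; removing 3–4 disconnects 3 from 4 — these are bridges.
In total 6 edges are bridges.

6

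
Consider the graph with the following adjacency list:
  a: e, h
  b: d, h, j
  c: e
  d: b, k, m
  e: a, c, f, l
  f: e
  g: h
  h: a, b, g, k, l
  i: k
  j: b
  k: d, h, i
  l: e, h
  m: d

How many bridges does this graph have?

The edges on the cycle h-k-d-b-h are not bridges since each lies on that cycle.
But removing c-e disconnects c from e; removing f-e disconnects f from e; removing h-g disconnects h from g; removing i-k disconnects i from k — these are bridges.
In total 6 edges are bridges.

6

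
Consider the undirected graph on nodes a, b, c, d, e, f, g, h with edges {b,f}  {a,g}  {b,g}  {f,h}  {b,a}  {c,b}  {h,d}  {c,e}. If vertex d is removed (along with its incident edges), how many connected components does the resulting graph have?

With d gone, the remaining components are: {a, b, c, e, f, g, h}.
That is 1 component.

1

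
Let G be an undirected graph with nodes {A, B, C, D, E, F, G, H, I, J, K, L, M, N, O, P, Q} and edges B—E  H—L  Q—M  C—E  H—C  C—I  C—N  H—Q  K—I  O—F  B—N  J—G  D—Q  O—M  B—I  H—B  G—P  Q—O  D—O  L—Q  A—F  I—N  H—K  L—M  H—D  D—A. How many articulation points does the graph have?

2

Removing G increases the component count from 2 to 3, so G is a cut vertex.
Removing H increases the component count from 2 to 3, so H is a cut vertex.
By contrast removing O leaves 2 components; it is not a cut vertex. No other vertex is a cut vertex either.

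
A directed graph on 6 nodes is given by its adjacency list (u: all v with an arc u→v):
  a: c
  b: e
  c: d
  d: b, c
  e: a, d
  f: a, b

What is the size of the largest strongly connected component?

{a, b, c, d, e} are all mutually reachable — one SCC of size 5.
{f} is an SCC by itself.
The largest has 5 vertices.

5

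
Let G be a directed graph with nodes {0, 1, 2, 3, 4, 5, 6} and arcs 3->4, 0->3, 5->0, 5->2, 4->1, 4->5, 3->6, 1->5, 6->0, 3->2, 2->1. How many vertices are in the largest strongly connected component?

{0, 1, 2, 3, 4, 5, 6} are all mutually reachable — one SCC of size 7.
The largest has 7 vertices.

7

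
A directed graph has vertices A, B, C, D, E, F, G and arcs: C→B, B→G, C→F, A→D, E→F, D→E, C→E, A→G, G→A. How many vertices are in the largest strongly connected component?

2

{A, G} are all mutually reachable — one SCC of size 2.
{D} is an SCC by itself.
{F} is an SCC by itself.
{C} is an SCC by itself.
{B} is an SCC by itself.
(and 1 more singleton SCC)
The largest has 2 vertices.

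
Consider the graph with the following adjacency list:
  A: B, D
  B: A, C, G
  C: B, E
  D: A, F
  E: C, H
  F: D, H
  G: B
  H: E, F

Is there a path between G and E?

Yes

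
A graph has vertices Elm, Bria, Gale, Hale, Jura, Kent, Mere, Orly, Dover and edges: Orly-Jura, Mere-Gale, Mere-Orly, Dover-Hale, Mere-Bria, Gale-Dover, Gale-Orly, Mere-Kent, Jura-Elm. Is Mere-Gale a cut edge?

No

After removing Mere-Gale, the path Mere-Orly-Gale still connects them, so the edge is not a bridge.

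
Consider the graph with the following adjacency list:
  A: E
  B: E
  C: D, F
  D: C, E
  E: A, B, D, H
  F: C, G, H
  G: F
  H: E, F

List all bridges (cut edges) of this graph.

A-E, B-E, F-G

The edges on the cycle H-F-C-D-E-H are not bridges since each lies on that cycle.
But removing E-A disconnects E from A; removing E-B disconnects E from B; removing F-G disconnects F from G — these are bridges.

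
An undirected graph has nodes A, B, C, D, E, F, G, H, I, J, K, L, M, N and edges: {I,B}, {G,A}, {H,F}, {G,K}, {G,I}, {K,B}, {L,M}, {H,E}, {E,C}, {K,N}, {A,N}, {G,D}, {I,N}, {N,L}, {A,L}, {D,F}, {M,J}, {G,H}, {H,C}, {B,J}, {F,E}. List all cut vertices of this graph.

G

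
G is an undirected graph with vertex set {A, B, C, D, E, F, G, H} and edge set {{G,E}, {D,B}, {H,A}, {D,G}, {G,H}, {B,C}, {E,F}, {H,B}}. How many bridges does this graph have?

4

The edges on the cycle D-G-H-B-D are not bridges since each lies on that cycle.
But removing H - A disconnects H from A; removing E - F disconnects E from F; removing G - E disconnects G from E; removing B - C disconnects B from C — these are bridges.
That makes 4 bridges.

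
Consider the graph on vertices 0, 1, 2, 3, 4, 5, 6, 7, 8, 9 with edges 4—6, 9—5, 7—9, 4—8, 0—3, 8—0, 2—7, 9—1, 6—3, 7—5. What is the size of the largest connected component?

5

Starting from 0 we can reach 0, 3, 4, 6, 8. That is one component of size 5.
Starting from 1 we can reach 1, 2, 5, 7, 9. That is one component of size 5.
The largest has 5 vertices.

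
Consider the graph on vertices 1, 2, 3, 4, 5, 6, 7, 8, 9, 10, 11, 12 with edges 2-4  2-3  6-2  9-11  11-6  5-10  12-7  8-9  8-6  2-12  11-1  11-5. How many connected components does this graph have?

Starting from 1 we can reach 1, 2, 3, 4, 5, 6, 7, 8, 9, 10, 11, 12. That is one component of size 12.
Total: 1 component.

1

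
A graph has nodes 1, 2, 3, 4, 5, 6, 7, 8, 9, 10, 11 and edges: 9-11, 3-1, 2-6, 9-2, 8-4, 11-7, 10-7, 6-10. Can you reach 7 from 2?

From 2 we can reach 2, 6, 7, 9, 10, 11, which includes 7.

Yes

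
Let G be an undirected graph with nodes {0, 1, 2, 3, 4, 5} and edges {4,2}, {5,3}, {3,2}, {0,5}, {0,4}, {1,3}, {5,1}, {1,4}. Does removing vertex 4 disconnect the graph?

No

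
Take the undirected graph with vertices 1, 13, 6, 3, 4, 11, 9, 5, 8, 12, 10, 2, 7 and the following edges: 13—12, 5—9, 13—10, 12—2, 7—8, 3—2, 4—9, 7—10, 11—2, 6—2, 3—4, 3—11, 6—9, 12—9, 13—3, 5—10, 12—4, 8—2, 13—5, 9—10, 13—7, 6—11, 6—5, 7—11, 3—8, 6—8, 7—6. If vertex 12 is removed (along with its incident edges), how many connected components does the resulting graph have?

With 12 gone, the remaining components are: {1}; {2, 3, 4, 5, 6, 7, 8, 9, 10, 11, 13}.
That is 2 components.

2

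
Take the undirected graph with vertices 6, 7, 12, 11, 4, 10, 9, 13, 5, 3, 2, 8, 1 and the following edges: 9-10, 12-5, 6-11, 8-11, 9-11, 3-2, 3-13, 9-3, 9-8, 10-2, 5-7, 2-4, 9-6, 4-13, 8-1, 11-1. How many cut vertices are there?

Removing 5 increases the component count from 2 to 3, so 5 is a cut vertex.
Removing 9 increases the component count from 2 to 3, so 9 is a cut vertex.
By contrast removing 2 leaves 2 components; it is not a cut vertex. No other vertex is a cut vertex either.

2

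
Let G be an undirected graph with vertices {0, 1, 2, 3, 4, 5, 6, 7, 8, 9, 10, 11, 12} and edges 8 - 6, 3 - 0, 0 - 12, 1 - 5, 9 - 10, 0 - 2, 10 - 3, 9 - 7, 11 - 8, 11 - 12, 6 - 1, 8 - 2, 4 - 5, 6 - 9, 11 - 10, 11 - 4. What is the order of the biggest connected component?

Starting from 0 we can reach 0, 1, 2, 3, 4, 5, 6, 7, 8, 9, 10, 11, 12. That is one component of size 13.
The largest has 13 vertices.

13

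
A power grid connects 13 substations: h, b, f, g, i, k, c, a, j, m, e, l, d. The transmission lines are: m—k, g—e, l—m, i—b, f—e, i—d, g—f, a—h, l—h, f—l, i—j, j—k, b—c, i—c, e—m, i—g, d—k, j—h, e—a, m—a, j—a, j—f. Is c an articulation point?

Deleting c leaves 1 component (was 1) (its neighbors b, i remain connected to each other), so c is not a cut vertex.

No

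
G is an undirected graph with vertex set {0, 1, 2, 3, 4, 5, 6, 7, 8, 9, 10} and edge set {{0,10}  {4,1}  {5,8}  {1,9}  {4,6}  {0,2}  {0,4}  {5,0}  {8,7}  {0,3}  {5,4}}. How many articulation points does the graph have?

Removing 0 increases the component count from 1 to 4, so 0 is a cut vertex.
Removing 1 increases the component count from 1 to 2, so 1 is a cut vertex.
Removing 4 increases the component count from 1 to 3, so 4 is a cut vertex.
Likewise 5, 8 are cut vertices.
By contrast removing 3 leaves 1 component; it is not a cut vertex. No other vertex is a cut vertex either.

5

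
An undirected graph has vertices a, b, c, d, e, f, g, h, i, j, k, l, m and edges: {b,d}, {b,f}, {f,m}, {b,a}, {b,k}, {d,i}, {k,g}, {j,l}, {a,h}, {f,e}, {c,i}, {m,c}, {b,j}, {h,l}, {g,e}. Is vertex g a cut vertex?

Deleting g leaves 1 component (was 1) (its neighbors e, k remain connected to each other), so g is not a cut vertex.

No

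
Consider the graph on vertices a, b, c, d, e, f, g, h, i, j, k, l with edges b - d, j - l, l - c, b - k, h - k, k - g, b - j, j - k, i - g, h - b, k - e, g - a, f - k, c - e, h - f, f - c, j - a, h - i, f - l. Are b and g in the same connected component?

Yes

From b we can reach a, b, c, d, e, f, g, h, i, j, k, l, which includes g.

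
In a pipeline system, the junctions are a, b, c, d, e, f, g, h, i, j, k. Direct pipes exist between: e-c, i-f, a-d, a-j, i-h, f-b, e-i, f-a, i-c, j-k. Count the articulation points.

Removing a increases the component count from 2 to 4, so a is a cut vertex.
Removing f increases the component count from 2 to 4, so f is a cut vertex.
Removing i increases the component count from 2 to 4, so i is a cut vertex.
Likewise j is a cut vertex.
By contrast removing h leaves 2 components; it is not a cut vertex. No other vertex is a cut vertex either.

4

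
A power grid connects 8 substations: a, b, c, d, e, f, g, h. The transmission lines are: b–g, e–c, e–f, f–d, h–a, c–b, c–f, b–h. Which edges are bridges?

a-h, b-c, b-g, b-h, d-f

The edges on the cycle e-c-f-e are not bridges since each lies on that cycle.
But removing b–h disconnects b from h; removing f–d disconnects f from d; removing b–g disconnects b from g; removing c–b disconnects c from b — these are bridges.
In total 5 edges are bridges.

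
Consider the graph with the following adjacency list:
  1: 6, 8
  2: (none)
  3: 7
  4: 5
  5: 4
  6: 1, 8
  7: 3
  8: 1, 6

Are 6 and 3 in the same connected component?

No

The component containing 6 is {1, 6, 8}, and 3 is not in it.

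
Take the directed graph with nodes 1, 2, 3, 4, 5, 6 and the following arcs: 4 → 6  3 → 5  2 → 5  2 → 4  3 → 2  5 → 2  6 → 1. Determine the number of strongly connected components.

{2, 5} are all mutually reachable — one SCC of size 2.
{1} is an SCC by itself.
{3} is an SCC by itself.
{6} is an SCC by itself.
{4} is an SCC by itself.
That gives 5 strongly connected components.

5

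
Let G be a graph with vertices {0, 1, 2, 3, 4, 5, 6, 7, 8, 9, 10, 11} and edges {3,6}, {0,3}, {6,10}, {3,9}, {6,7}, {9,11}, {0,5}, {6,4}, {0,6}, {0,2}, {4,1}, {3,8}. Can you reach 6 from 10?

Yes

From 10 we can reach 0, 1, 2, 3, 4, 5, 6, 7, 8, 9, 10, 11, which includes 6.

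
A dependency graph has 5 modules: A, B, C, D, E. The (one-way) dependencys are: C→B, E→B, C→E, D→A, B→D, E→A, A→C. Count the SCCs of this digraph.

{A, B, C, D, E} are all mutually reachable — one SCC of size 5.
That gives 1 strongly connected component.

1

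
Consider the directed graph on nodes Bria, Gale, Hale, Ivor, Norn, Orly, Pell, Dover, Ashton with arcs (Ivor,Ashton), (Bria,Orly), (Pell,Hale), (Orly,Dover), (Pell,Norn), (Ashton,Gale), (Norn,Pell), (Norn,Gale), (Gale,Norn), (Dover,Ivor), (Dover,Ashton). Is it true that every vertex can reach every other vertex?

No

There is no directed path from Orly to Bria, so the graph is not strongly connected.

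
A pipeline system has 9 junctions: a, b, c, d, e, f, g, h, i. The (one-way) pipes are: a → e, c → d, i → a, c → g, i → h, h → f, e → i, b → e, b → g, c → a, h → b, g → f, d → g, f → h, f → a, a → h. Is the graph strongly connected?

No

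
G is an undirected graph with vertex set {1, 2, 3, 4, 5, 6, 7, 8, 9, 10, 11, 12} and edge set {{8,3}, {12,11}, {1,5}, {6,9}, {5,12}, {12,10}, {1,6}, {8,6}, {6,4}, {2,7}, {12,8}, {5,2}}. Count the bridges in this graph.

7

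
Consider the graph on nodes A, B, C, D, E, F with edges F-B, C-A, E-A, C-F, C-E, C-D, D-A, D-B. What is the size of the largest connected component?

Starting from A we can reach A, B, C, D, E, F. That is one component of size 6.
The largest has 6 vertices.

6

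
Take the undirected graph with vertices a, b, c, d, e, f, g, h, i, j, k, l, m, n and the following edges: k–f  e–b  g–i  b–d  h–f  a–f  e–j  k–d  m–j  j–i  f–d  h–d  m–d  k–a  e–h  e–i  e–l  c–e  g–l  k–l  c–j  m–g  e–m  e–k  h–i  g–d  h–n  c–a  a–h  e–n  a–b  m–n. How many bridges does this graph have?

The edges on the cycle e-m-j-i-h-a-k-e are not bridges since each lies on that cycle.
Every edge lies on some cycle, so there are no bridges.

0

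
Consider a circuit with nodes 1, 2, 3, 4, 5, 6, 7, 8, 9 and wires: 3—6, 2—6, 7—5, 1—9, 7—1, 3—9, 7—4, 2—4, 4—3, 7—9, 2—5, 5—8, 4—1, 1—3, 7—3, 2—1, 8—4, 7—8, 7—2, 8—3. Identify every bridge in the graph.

The edges on the cycle 7-2-5-8-7 are not bridges since each lies on that cycle.
Every edge lies on some cycle, so there are no bridges.

none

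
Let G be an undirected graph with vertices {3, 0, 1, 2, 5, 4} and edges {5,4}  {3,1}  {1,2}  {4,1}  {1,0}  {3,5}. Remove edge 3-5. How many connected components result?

3 and 5 are still connected via 3-1-4-5, so the component count stays at 1.

1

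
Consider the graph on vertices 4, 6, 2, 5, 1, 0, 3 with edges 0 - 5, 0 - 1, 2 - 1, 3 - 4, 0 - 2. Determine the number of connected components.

3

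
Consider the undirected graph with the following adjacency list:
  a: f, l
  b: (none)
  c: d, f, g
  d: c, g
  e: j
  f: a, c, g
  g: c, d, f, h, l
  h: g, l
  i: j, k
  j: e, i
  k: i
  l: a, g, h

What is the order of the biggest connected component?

b is isolated — a component by itself.
Starting from e we can reach e, i, j, k. That is one component of size 4.
Starting from a we can reach a, c, d, f, g, h, l. That is one component of size 7.
The largest has 7 vertices.

7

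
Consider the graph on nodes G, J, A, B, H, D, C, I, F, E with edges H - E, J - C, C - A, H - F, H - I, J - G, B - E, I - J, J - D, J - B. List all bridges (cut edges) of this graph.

A-C, C-J, D-J, F-H, G-J

The edges on the cycle H-I-J-B-E-H are not bridges since each lies on that cycle.
But removing D - J disconnects D from J; removing H - F disconnects H from F; removing J - C disconnects J from C; removing J - G disconnects J from G — these are bridges.
In total 5 edges are bridges.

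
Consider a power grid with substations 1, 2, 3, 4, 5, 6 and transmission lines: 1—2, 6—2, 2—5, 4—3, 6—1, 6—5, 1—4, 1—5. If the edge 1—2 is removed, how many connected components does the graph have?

1 and 2 are still connected via 1-6-2, so the component count stays at 1.

1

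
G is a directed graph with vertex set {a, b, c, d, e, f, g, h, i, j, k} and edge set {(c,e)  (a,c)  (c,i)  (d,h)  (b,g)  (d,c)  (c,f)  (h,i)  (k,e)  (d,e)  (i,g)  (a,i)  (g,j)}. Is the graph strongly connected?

There is no directed path from k to c, so the graph is not strongly connected.

No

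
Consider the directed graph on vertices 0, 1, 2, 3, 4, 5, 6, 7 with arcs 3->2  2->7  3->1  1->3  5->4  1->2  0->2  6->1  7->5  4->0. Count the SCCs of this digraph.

{0, 2, 4, 5, 7} are all mutually reachable — one SCC of size 5.
{1, 3} are all mutually reachable — one SCC of size 2.
{6} is an SCC by itself.
That gives 3 strongly connected components.

3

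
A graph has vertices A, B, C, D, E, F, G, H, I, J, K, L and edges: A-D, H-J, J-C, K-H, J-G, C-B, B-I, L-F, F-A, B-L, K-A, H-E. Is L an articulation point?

Deleting L leaves 1 component (was 1) (its neighbors B, F remain connected to each other), so L is not a cut vertex.

No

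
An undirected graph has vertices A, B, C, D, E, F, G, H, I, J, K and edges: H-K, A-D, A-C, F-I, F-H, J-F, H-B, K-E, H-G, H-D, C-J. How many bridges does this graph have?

5

The edges on the cycle A-C-J-F-H-D-A are not bridges since each lies on that cycle.
But removing B-H disconnects B from H; removing H-K disconnects H from K; removing F-I disconnects F from I; removing E-K disconnects E from K — these are bridges.
In total 5 edges are bridges.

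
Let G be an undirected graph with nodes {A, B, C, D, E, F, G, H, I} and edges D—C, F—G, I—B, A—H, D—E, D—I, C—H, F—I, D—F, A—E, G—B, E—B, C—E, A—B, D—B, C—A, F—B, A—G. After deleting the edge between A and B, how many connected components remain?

1

A and B are still connected via A-E-B, so the component count stays at 1.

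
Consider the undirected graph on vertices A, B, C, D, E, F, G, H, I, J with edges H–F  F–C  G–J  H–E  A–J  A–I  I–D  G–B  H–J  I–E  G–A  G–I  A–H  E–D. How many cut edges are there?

The edges on the cycle G-A-H-E-D-I-G are not bridges since each lies on that cycle.
But removing H–F disconnects H from F; removing C–F disconnects C from F; removing B–G disconnects B from G — these are bridges.
That makes 3 bridges.

3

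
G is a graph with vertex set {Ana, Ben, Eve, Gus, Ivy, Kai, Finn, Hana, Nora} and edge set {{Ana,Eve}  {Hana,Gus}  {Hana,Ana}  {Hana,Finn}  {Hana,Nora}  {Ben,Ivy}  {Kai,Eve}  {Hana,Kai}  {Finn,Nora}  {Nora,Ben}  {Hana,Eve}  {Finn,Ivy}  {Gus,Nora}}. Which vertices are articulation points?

Hana

Removing Hana increases the component count from 1 to 2, so Hana is a cut vertex.
By contrast removing Gus leaves 1 component; it is not a cut vertex. No other vertex is a cut vertex either.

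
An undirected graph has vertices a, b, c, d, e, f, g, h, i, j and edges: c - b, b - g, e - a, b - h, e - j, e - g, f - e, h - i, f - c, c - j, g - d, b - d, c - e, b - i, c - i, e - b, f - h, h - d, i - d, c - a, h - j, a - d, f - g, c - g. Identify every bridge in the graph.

The edges on the cycle c-e-j-c are not bridges since each lies on that cycle.
Every edge lies on some cycle, so there are no bridges.

none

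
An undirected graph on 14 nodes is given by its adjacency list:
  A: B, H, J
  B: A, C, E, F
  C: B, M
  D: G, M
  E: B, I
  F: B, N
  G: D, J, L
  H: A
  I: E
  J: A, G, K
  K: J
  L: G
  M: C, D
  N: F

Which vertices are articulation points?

Removing A increases the component count from 1 to 2, so A is a cut vertex.
Removing B increases the component count from 1 to 3, so B is a cut vertex.
Removing E increases the component count from 1 to 2, so E is a cut vertex.
Likewise F, G, J are cut vertices.
By contrast removing C leaves 1 component; it is not a cut vertex. No other vertex is a cut vertex either.

A, B, E, F, G, J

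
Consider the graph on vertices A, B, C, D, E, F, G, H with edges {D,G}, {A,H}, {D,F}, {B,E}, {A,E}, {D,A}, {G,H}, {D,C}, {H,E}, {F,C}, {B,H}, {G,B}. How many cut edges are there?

0

The edges on the cycle D-F-C-D are not bridges since each lies on that cycle.
Every edge lies on some cycle, so there are no bridges.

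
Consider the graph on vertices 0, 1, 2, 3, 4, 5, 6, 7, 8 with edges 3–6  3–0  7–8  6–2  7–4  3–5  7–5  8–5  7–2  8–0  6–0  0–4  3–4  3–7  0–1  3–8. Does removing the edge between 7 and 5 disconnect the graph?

After removing 7–5, the path 7-3-5 still connects them, so the edge is not a bridge.

No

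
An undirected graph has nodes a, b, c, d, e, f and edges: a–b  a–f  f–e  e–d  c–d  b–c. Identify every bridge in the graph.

none

The edges on the cycle a-b-c-d-e-f-a are not bridges since each lies on that cycle.
Every edge lies on some cycle, so there are no bridges.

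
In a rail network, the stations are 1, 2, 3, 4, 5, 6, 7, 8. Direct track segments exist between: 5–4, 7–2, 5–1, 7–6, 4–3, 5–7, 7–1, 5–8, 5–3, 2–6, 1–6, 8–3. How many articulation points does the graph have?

1

Removing 5 increases the component count from 1 to 2, so 5 is a cut vertex.
By contrast removing 1 leaves 1 component; it is not a cut vertex. No other vertex is a cut vertex either.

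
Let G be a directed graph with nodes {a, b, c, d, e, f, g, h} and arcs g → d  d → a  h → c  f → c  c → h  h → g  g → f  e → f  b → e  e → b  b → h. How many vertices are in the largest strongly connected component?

4

{c, f, g, h} are all mutually reachable — one SCC of size 4.
{b, e} are all mutually reachable — one SCC of size 2.
{d} is an SCC by itself.
{a} is an SCC by itself.
The largest has 4 vertices.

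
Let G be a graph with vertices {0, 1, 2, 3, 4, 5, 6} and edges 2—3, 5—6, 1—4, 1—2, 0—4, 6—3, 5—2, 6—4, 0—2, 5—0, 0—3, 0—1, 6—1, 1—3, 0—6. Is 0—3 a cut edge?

After removing 0—3, the path 0-6-3 still connects them, so the edge is not a bridge.

No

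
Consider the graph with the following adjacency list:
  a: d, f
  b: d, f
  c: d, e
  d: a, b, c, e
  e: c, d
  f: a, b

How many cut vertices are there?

1

Removing d increases the component count from 1 to 2, so d is a cut vertex.
By contrast removing f leaves 1 component; it is not a cut vertex. No other vertex is a cut vertex either.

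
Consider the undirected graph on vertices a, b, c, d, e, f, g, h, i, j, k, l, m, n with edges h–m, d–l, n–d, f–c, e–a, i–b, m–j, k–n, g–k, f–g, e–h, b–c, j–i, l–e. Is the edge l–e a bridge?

No

After removing l–e, the path l-d-n-k-g-f-c-b-i-j-m-h-e still connects them, so the edge is not a bridge.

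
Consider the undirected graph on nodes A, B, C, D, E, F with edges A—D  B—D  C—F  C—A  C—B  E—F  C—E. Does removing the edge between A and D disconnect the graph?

After removing A—D, the path A-C-B-D still connects them, so the edge is not a bridge.

No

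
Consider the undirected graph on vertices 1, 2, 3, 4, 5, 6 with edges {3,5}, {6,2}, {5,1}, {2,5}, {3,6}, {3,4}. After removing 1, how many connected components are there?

1

With 1 gone, the remaining components are: {2, 3, 4, 5, 6}.
That is 1 component.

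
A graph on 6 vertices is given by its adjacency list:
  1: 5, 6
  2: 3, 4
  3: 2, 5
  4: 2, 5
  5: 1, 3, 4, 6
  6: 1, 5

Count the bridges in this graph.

0

The edges on the cycle 5-1-6-5 are not bridges since each lies on that cycle.
Every edge lies on some cycle, so there are no bridges.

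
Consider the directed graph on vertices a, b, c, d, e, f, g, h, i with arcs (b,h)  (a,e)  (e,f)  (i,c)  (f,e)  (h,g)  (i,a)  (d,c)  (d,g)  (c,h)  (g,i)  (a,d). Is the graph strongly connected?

No

There is no directed path from d to b, so the graph is not strongly connected.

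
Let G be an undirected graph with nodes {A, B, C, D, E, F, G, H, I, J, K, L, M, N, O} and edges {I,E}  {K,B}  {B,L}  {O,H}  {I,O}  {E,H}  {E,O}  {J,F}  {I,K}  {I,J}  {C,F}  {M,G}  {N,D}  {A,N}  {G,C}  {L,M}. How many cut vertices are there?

Removing I increases the component count from 2 to 3, so I is a cut vertex.
Removing N increases the component count from 2 to 3, so N is a cut vertex.
By contrast removing A leaves 2 components; it is not a cut vertex. No other vertex is a cut vertex either.

2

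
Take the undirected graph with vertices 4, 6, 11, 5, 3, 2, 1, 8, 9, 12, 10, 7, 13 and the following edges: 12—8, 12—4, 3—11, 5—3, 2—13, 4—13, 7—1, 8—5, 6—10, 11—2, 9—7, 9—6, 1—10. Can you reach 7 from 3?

No

The component containing 3 is {2, 3, 4, 5, 8, 11, 12, 13}, and 7 is not in it.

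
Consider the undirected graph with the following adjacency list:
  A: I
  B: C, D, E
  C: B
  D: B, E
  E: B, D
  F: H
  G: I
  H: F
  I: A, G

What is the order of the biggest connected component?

Starting from F we can reach F, H. That is one component of size 2.
Starting from A we can reach A, G, I. That is one component of size 3.
Starting from B we can reach B, C, D, E. That is one component of size 4.
The largest has 4 vertices.

4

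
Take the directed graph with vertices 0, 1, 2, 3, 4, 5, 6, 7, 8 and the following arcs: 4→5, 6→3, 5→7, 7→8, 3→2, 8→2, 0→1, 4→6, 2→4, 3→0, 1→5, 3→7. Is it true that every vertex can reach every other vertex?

From 4 we can reach every vertex (0, 1, 2, 3, 4, 5, 6, 7, 8), and every vertex can reach 4 (0, 1, 2, 3, 4, 5, 6, 7, 8). So the whole graph is one strongly connected component.

Yes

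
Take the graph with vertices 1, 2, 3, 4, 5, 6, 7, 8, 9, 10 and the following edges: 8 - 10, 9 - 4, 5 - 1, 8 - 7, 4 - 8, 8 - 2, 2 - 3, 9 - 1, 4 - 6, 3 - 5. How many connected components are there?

Starting from 1 we can reach 1, 2, 3, 4, 5, 6, 7, 8, 9, 10. That is one component of size 10.
Total: 1 component.

1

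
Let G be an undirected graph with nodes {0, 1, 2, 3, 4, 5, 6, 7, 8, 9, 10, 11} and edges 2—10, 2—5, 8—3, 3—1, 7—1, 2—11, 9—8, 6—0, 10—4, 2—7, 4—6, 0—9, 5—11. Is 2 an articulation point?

Yes

Deleting 2 raises the number of components from 1 to 2, so 2 is a cut vertex.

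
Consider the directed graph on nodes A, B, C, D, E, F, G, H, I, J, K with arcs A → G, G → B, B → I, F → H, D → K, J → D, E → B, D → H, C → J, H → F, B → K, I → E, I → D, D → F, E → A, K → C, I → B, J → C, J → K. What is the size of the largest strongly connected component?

5

{A, B, E, G, I} are all mutually reachable — one SCC of size 5.
{C, D, J, K} are all mutually reachable — one SCC of size 4.
{F, H} are all mutually reachable — one SCC of size 2.
The largest has 5 vertices.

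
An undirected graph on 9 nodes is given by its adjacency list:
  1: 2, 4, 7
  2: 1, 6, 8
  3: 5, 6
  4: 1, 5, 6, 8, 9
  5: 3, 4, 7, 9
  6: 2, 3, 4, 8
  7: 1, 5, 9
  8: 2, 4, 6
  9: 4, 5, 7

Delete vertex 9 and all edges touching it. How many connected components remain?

With 9 gone, the remaining components are: {1, 2, 3, 4, 5, 6, 7, 8}.
That is 1 component.

1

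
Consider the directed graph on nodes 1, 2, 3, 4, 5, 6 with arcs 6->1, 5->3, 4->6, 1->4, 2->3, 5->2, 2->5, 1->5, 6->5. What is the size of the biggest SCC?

{1, 4, 6} are all mutually reachable — one SCC of size 3.
{2, 5} are all mutually reachable — one SCC of size 2.
{3} is an SCC by itself.
The largest has 3 vertices.

3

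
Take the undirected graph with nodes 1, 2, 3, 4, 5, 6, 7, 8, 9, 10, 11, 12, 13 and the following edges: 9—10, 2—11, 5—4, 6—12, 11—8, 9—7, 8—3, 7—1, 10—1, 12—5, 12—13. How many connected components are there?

3

Starting from 2 we can reach 2, 3, 8, 11. That is one component of size 4.
Starting from 1 we can reach 1, 7, 9, 10. That is one component of size 4.
Starting from 4 we can reach 4, 5, 6, 12, 13. That is one component of size 5.
Total: 3 components.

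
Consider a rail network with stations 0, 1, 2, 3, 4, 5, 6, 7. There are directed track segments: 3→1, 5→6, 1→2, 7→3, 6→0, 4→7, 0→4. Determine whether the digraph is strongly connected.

No

There is no directed path from 3 to 0, so the graph is not strongly connected.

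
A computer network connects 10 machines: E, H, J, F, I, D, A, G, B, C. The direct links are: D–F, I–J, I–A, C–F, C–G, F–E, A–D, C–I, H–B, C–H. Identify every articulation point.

C, F, H, I

Removing C increases the component count from 1 to 3, so C is a cut vertex.
Removing F increases the component count from 1 to 2, so F is a cut vertex.
Removing H increases the component count from 1 to 2, so H is a cut vertex.
Likewise I is a cut vertex.
By contrast removing G leaves 1 component; it is not a cut vertex. No other vertex is a cut vertex either.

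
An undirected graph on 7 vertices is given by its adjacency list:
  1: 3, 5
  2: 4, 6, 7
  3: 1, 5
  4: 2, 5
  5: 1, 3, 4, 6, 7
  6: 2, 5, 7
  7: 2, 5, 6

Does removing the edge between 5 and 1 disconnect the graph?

No

After removing 5-1, the path 5-3-1 still connects them, so the edge is not a bridge.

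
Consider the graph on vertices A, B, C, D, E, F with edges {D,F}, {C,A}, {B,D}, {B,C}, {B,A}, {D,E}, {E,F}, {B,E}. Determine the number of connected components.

1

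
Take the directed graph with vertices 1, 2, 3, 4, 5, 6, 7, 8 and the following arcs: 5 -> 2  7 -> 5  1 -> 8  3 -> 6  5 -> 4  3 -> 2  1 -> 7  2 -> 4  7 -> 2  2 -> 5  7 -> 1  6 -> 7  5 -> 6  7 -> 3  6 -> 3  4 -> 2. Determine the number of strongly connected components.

2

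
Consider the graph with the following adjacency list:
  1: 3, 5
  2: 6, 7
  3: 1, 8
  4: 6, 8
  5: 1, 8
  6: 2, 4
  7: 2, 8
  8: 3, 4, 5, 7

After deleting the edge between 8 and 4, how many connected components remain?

1

8 and 4 are still connected via 8-7-2-6-4, so the component count stays at 1.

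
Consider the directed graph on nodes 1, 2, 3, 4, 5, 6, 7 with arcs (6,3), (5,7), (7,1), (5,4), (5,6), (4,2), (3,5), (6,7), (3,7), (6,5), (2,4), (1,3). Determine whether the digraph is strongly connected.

No

There is no directed path from 2 to 5, so the graph is not strongly connected.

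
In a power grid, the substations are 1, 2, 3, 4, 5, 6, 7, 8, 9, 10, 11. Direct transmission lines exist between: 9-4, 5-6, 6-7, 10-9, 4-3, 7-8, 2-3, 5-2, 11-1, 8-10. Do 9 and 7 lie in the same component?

From 9 we can reach 2, 3, 4, 5, 6, 7, 8, 9, 10, which includes 7.

Yes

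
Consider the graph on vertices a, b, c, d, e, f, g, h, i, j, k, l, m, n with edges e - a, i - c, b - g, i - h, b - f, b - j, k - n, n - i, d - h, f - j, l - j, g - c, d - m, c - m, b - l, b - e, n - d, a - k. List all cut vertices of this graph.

Removing b increases the component count from 1 to 2, so b is a cut vertex.
By contrast removing i leaves 1 component; it is not a cut vertex. No other vertex is a cut vertex either.

b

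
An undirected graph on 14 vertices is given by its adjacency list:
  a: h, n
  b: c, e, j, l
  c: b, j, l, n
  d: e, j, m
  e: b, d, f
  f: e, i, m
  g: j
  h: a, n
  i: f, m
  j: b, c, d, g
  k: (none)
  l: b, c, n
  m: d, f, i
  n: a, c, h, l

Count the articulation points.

Removing j increases the component count from 2 to 3, so j is a cut vertex.
Removing n increases the component count from 2 to 3, so n is a cut vertex.
By contrast removing a leaves 2 components; it is not a cut vertex. No other vertex is a cut vertex either.

2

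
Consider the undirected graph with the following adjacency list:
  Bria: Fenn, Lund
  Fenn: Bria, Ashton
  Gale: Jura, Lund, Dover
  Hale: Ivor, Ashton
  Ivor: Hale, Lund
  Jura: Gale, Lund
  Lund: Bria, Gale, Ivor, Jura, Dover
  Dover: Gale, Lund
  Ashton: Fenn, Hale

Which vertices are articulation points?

Removing Lund increases the component count from 1 to 2, so Lund is a cut vertex.
By contrast removing Hale leaves 1 component; it is not a cut vertex. No other vertex is a cut vertex either.

Lund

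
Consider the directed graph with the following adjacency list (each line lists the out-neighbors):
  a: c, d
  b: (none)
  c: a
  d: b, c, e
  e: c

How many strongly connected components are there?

{a, c, d, e} are all mutually reachable — one SCC of size 4.
{b} is an SCC by itself.
That gives 2 strongly connected components.

2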